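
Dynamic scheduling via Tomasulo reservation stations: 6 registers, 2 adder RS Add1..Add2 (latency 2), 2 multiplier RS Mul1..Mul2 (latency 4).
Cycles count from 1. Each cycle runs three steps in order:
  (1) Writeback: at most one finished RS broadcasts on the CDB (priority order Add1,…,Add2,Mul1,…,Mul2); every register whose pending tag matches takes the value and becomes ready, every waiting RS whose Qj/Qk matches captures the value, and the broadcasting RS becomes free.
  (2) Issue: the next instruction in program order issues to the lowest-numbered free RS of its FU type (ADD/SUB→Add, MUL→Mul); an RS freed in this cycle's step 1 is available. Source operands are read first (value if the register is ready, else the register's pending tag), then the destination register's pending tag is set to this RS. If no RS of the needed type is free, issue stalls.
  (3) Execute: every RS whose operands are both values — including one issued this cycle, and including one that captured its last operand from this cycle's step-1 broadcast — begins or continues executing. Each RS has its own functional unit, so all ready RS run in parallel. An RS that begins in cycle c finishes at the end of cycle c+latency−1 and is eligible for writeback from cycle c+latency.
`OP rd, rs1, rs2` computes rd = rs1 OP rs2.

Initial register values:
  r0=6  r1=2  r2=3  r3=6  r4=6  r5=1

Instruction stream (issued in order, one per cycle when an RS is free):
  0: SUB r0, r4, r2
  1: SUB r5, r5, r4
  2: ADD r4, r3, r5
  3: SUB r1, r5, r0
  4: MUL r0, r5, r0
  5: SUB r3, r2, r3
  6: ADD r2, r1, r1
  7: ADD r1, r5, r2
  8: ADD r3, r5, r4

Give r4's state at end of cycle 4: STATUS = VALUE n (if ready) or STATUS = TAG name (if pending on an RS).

STATUS = TAG Add1

cycle 1: issue SUB r0<-Add1 // r0:Add1,r1:2,r2:3,r3:6,r4:6,r5:1
cycle 2: issue SUB r5<-Add2 // r0:Add1,r1:2,r2:3,r3:6,r4:6,r5:Add2
cycle 3: CDB Add1=3; issue ADD r4<-Add1 // r0:3,r1:2,r2:3,r3:6,r4:Add1,r5:Add2
cycle 4: CDB Add2=-5; issue SUB r1<-Add2 // r0:3,r1:Add2,r2:3,r3:6,r4:Add1,r5:-5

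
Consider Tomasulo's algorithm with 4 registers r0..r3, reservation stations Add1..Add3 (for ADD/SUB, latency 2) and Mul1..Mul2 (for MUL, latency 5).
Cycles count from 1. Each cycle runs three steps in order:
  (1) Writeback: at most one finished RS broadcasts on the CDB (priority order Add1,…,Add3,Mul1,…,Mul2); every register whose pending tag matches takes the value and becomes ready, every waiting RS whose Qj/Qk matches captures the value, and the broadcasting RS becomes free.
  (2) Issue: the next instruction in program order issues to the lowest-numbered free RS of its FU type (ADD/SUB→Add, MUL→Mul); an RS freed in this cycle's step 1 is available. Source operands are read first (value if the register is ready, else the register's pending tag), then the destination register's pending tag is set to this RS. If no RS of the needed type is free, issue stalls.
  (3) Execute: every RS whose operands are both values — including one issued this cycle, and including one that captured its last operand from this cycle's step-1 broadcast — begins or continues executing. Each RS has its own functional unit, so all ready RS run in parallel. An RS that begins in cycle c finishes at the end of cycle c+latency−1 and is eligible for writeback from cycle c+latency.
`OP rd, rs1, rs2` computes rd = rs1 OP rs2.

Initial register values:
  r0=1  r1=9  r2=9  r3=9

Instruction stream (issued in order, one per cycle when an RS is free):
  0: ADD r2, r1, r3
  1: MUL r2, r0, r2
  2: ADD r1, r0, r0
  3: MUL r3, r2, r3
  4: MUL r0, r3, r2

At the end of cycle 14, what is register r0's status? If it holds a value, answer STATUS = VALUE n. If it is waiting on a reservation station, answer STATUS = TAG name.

c1: issue ADD r2<-Add1 | r0:1,r1:9,r2:Add1,r3:9
c2: issue MUL r2<-Mul1 | r0:1,r1:9,r2:Mul1,r3:9
c3: CDB Add1=18; issue ADD r1<-Add1 | r0:1,r1:Add1,r2:Mul1,r3:9
c4: issue MUL r3<-Mul2 | r0:1,r1:Add1,r2:Mul1,r3:Mul2
c5: CDB Add1=2; stall | r0:1,r1:2,r2:Mul1,r3:Mul2
c6: stall | r0:1,r1:2,r2:Mul1,r3:Mul2
c7: stall | r0:1,r1:2,r2:Mul1,r3:Mul2
c8: CDB Mul1=18; issue MUL r0<-Mul1 | r0:Mul1,r1:2,r2:18,r3:Mul2
c9: - | r0:Mul1,r1:2,r2:18,r3:Mul2
c10: - | r0:Mul1,r1:2,r2:18,r3:Mul2
c11: - | r0:Mul1,r1:2,r2:18,r3:Mul2
c12: - | r0:Mul1,r1:2,r2:18,r3:Mul2
c13: CDB Mul2=162 | r0:Mul1,r1:2,r2:18,r3:162
c14: - | r0:Mul1,r1:2,r2:18,r3:162

STATUS = TAG Mul1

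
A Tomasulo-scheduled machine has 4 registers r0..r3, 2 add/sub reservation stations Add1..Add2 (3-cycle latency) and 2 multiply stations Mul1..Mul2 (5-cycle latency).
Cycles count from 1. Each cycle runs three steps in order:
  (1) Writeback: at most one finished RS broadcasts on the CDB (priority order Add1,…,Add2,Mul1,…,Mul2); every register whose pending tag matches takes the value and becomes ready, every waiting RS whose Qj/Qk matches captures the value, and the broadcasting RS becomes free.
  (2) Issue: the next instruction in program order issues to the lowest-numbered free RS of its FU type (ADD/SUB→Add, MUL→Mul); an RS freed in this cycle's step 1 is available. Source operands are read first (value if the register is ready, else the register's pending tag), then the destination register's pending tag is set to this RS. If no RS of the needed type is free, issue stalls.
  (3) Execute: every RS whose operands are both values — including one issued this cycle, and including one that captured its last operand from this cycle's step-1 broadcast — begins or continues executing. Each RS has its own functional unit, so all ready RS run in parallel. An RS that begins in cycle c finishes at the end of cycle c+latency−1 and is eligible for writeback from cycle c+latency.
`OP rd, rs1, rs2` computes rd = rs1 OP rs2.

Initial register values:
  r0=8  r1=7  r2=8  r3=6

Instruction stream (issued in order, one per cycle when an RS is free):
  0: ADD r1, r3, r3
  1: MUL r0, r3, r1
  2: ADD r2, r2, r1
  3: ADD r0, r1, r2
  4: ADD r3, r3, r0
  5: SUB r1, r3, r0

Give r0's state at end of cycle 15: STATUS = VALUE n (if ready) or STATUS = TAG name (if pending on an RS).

  c1: issue ADD r1<-Add1  regs: r0:8,r1:Add1,r2:8,r3:6
  c2: issue MUL r0<-Mul1  regs: r0:Mul1,r1:Add1,r2:8,r3:6
  c3: issue ADD r2<-Add2  regs: r0:Mul1,r1:Add1,r2:Add2,r3:6
  c4: CDB Add1=12; issue ADD r0<-Add1  regs: r0:Add1,r1:12,r2:Add2,r3:6
  c5: stall  regs: r0:Add1,r1:12,r2:Add2,r3:6
  c6: stall  regs: r0:Add1,r1:12,r2:Add2,r3:6
  c7: CDB Add2=20; issue ADD r3<-Add2  regs: r0:Add1,r1:12,r2:20,r3:Add2
  c8: stall  regs: r0:Add1,r1:12,r2:20,r3:Add2
  c9: CDB Mul1=72; stall  regs: r0:Add1,r1:12,r2:20,r3:Add2
  c10: CDB Add1=32; issue SUB r1<-Add1  regs: r0:32,r1:Add1,r2:20,r3:Add2
  c11: -  regs: r0:32,r1:Add1,r2:20,r3:Add2
  c12: -  regs: r0:32,r1:Add1,r2:20,r3:Add2
  c13: CDB Add2=38  regs: r0:32,r1:Add1,r2:20,r3:38
  c14: -  regs: r0:32,r1:Add1,r2:20,r3:38
  c15: -  regs: r0:32,r1:Add1,r2:20,r3:38

STATUS = VALUE 32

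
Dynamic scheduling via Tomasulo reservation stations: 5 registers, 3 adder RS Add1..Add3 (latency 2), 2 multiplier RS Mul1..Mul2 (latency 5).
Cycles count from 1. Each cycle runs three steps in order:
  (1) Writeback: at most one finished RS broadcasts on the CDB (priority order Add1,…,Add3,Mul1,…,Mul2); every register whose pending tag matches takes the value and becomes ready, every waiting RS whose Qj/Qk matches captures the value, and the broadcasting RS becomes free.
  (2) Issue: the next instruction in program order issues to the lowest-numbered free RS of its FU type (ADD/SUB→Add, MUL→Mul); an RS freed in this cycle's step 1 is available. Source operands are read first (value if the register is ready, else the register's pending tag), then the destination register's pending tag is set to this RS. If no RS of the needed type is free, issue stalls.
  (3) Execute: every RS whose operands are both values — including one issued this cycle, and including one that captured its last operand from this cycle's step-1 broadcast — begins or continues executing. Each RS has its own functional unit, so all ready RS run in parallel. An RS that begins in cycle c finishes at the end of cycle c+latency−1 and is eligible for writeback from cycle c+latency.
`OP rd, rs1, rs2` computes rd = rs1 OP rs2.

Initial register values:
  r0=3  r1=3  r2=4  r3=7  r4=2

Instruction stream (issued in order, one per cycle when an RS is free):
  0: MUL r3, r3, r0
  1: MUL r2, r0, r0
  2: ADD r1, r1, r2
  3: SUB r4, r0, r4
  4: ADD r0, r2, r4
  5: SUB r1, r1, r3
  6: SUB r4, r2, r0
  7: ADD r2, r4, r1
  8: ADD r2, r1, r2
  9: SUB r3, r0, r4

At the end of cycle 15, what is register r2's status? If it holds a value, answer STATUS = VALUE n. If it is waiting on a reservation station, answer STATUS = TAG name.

  c1: issue MUL r3<-Mul1  regs: r0:3,r1:3,r2:4,r3:Mul1,r4:2
  c2: issue MUL r2<-Mul2  regs: r0:3,r1:3,r2:Mul2,r3:Mul1,r4:2
  c3: issue ADD r1<-Add1  regs: r0:3,r1:Add1,r2:Mul2,r3:Mul1,r4:2
  c4: issue SUB r4<-Add2  regs: r0:3,r1:Add1,r2:Mul2,r3:Mul1,r4:Add2
  c5: issue ADD r0<-Add3  regs: r0:Add3,r1:Add1,r2:Mul2,r3:Mul1,r4:Add2
  c6: CDB Add2=1; issue SUB r1<-Add2  regs: r0:Add3,r1:Add2,r2:Mul2,r3:Mul1,r4:1
  c7: CDB Mul1=21; stall  regs: r0:Add3,r1:Add2,r2:Mul2,r3:21,r4:1
  c8: CDB Mul2=9; stall  regs: r0:Add3,r1:Add2,r2:9,r3:21,r4:1
  c9: stall  regs: r0:Add3,r1:Add2,r2:9,r3:21,r4:1
  c10: CDB Add1=12; issue SUB r4<-Add1  regs: r0:Add3,r1:Add2,r2:9,r3:21,r4:Add1
  c11: CDB Add3=10; issue ADD r2<-Add3  regs: r0:10,r1:Add2,r2:Add3,r3:21,r4:Add1
  c12: CDB Add2=-9; issue ADD r2<-Add2  regs: r0:10,r1:-9,r2:Add2,r3:21,r4:Add1
  c13: CDB Add1=-1; issue SUB r3<-Add1  regs: r0:10,r1:-9,r2:Add2,r3:Add1,r4:-1
  c14: -  regs: r0:10,r1:-9,r2:Add2,r3:Add1,r4:-1
  c15: CDB Add1=11  regs: r0:10,r1:-9,r2:Add2,r3:11,r4:-1

STATUS = TAG Add2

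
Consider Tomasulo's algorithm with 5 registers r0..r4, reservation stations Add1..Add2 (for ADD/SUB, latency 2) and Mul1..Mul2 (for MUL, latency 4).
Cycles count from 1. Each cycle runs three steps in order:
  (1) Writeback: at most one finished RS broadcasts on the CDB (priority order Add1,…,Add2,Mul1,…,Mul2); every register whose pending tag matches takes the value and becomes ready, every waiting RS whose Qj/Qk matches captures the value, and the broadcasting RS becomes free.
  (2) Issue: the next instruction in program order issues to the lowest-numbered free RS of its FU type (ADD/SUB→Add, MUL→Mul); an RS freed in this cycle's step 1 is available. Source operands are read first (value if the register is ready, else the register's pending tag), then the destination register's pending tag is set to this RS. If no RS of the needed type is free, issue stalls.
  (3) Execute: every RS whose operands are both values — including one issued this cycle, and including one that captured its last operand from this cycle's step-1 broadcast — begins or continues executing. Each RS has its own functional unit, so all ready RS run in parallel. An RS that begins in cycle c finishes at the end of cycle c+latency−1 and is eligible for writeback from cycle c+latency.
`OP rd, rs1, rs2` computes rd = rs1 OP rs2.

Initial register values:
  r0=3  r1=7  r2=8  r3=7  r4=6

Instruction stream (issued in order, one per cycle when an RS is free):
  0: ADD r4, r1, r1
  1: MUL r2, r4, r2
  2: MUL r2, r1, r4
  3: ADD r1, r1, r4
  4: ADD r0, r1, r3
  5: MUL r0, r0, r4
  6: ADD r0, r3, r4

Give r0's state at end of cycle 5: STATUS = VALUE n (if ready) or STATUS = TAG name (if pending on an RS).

c1: issue ADD r4<-Add1 | r0:3,r1:7,r2:8,r3:7,r4:Add1
c2: issue MUL r2<-Mul1 | r0:3,r1:7,r2:Mul1,r3:7,r4:Add1
c3: CDB Add1=14; issue MUL r2<-Mul2 | r0:3,r1:7,r2:Mul2,r3:7,r4:14
c4: issue ADD r1<-Add1 | r0:3,r1:Add1,r2:Mul2,r3:7,r4:14
c5: issue ADD r0<-Add2 | r0:Add2,r1:Add1,r2:Mul2,r3:7,r4:14

STATUS = TAG Add2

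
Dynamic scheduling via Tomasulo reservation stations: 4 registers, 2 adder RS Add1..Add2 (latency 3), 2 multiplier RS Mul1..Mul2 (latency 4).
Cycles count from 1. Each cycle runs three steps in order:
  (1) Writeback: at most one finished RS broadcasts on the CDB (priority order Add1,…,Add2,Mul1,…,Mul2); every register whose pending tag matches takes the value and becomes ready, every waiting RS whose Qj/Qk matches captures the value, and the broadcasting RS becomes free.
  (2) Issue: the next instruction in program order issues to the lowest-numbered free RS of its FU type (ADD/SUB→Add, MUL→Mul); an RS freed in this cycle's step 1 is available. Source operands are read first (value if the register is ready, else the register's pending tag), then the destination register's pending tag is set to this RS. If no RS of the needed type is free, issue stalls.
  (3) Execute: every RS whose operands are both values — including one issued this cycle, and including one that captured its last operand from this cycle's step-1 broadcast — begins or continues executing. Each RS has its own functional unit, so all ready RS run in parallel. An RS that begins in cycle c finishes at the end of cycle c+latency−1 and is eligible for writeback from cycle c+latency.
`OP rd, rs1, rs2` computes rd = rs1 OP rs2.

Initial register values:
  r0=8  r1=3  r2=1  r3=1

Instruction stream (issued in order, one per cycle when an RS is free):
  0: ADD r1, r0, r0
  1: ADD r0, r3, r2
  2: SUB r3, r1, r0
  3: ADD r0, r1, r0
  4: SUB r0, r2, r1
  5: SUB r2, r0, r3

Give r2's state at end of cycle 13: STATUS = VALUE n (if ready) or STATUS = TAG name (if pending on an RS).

  c1: issue ADD r1<-Add1  regs: r0:8,r1:Add1,r2:1,r3:1
  c2: issue ADD r0<-Add2  regs: r0:Add2,r1:Add1,r2:1,r3:1
  c3: stall  regs: r0:Add2,r1:Add1,r2:1,r3:1
  c4: CDB Add1=16; issue SUB r3<-Add1  regs: r0:Add2,r1:16,r2:1,r3:Add1
  c5: CDB Add2=2; issue ADD r0<-Add2  regs: r0:Add2,r1:16,r2:1,r3:Add1
  c6: stall  regs: r0:Add2,r1:16,r2:1,r3:Add1
  c7: stall  regs: r0:Add2,r1:16,r2:1,r3:Add1
  c8: CDB Add1=14; issue SUB r0<-Add1  regs: r0:Add1,r1:16,r2:1,r3:14
  c9: CDB Add2=18; issue SUB r2<-Add2  regs: r0:Add1,r1:16,r2:Add2,r3:14
  c10: -  regs: r0:Add1,r1:16,r2:Add2,r3:14
  c11: CDB Add1=-15  regs: r0:-15,r1:16,r2:Add2,r3:14
  c12: -  regs: r0:-15,r1:16,r2:Add2,r3:14
  c13: -  regs: r0:-15,r1:16,r2:Add2,r3:14

STATUS = TAG Add2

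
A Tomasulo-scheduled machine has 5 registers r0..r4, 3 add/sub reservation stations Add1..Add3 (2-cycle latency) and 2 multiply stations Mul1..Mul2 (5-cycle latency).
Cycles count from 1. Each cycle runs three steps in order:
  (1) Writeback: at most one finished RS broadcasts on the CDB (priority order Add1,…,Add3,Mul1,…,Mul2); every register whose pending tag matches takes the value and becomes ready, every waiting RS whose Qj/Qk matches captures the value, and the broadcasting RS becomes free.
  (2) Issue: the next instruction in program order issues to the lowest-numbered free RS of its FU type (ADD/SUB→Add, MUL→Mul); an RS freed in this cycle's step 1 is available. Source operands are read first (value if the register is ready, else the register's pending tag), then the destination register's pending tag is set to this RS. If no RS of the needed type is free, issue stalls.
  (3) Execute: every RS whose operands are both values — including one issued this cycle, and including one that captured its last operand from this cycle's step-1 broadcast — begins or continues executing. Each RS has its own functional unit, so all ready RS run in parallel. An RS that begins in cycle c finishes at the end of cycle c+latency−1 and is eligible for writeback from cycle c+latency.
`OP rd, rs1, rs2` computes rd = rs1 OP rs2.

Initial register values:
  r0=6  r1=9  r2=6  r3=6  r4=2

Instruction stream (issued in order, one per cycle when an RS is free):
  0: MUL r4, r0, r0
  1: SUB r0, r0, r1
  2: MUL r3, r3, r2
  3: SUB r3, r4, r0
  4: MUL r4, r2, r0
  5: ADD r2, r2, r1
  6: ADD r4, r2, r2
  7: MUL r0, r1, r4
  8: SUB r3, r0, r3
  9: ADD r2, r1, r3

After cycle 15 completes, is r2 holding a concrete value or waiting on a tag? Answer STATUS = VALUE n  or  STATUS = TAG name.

cycle 1: issue MUL r4<-Mul1 // r0:6,r1:9,r2:6,r3:6,r4:Mul1
cycle 2: issue SUB r0<-Add1 // r0:Add1,r1:9,r2:6,r3:6,r4:Mul1
cycle 3: issue MUL r3<-Mul2 // r0:Add1,r1:9,r2:6,r3:Mul2,r4:Mul1
cycle 4: CDB Add1=-3; issue SUB r3<-Add1 // r0:-3,r1:9,r2:6,r3:Add1,r4:Mul1
cycle 5: stall // r0:-3,r1:9,r2:6,r3:Add1,r4:Mul1
cycle 6: CDB Mul1=36; issue MUL r4<-Mul1 // r0:-3,r1:9,r2:6,r3:Add1,r4:Mul1
cycle 7: issue ADD r2<-Add2 // r0:-3,r1:9,r2:Add2,r3:Add1,r4:Mul1
cycle 8: CDB Add1=39; issue ADD r4<-Add1 // r0:-3,r1:9,r2:Add2,r3:39,r4:Add1
cycle 9: CDB Add2=15; stall // r0:-3,r1:9,r2:15,r3:39,r4:Add1
cycle 10: CDB Mul2=36; issue MUL r0<-Mul2 // r0:Mul2,r1:9,r2:15,r3:39,r4:Add1
cycle 11: CDB Add1=30; issue SUB r3<-Add1 // r0:Mul2,r1:9,r2:15,r3:Add1,r4:30
cycle 12: CDB Mul1=-18; issue ADD r2<-Add2 // r0:Mul2,r1:9,r2:Add2,r3:Add1,r4:30
cycle 13: - // r0:Mul2,r1:9,r2:Add2,r3:Add1,r4:30
cycle 14: - // r0:Mul2,r1:9,r2:Add2,r3:Add1,r4:30
cycle 15: - // r0:Mul2,r1:9,r2:Add2,r3:Add1,r4:30

STATUS = TAG Add2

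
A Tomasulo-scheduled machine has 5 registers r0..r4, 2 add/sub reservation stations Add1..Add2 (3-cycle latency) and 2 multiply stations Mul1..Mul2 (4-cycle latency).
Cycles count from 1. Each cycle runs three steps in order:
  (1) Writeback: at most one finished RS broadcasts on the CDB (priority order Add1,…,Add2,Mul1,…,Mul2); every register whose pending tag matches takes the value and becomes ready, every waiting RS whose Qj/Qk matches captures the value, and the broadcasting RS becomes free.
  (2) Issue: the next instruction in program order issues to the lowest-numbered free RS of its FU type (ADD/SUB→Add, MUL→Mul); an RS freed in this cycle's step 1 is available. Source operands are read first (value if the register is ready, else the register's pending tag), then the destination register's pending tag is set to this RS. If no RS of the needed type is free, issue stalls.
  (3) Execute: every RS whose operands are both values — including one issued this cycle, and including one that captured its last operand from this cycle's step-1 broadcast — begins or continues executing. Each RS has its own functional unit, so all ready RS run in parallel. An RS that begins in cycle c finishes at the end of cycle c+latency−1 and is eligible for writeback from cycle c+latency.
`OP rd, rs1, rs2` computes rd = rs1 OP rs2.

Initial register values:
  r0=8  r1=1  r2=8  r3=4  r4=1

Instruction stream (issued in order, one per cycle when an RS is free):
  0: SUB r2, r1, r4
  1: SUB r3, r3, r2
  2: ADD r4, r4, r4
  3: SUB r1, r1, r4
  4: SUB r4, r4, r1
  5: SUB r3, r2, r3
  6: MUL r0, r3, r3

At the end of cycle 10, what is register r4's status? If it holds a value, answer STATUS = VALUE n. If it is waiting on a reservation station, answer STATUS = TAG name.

STATUS = TAG Add2

c1: issue SUB r2<-Add1 | r0:8,r1:1,r2:Add1,r3:4,r4:1
c2: issue SUB r3<-Add2 | r0:8,r1:1,r2:Add1,r3:Add2,r4:1
c3: stall | r0:8,r1:1,r2:Add1,r3:Add2,r4:1
c4: CDB Add1=0; issue ADD r4<-Add1 | r0:8,r1:1,r2:0,r3:Add2,r4:Add1
c5: stall | r0:8,r1:1,r2:0,r3:Add2,r4:Add1
c6: stall | r0:8,r1:1,r2:0,r3:Add2,r4:Add1
c7: CDB Add1=2; issue SUB r1<-Add1 | r0:8,r1:Add1,r2:0,r3:Add2,r4:2
c8: CDB Add2=4; issue SUB r4<-Add2 | r0:8,r1:Add1,r2:0,r3:4,r4:Add2
c9: stall | r0:8,r1:Add1,r2:0,r3:4,r4:Add2
c10: CDB Add1=-1; issue SUB r3<-Add1 | r0:8,r1:-1,r2:0,r3:Add1,r4:Add2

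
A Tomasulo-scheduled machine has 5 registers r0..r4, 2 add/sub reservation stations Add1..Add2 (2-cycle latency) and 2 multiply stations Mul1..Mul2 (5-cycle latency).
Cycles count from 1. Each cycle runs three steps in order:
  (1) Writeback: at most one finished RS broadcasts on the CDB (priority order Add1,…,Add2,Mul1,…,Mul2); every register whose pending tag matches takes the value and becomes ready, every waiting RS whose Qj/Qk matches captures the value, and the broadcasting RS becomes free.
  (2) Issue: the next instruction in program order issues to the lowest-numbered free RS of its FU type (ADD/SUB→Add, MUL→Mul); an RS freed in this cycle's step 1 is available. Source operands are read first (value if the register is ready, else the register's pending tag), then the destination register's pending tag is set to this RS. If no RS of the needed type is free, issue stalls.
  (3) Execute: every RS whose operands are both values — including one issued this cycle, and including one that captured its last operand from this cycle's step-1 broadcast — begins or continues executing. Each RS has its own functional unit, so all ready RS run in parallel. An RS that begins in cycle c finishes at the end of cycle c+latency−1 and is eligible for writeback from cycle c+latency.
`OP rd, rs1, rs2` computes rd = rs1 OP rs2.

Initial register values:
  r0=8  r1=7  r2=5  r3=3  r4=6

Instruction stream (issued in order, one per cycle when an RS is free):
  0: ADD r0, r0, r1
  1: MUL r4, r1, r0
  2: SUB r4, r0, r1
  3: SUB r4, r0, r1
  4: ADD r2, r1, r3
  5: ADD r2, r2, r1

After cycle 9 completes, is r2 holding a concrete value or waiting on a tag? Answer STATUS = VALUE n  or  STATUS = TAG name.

STATUS = VALUE 17

  c1: issue ADD r0<-Add1  regs: r0:Add1,r1:7,r2:5,r3:3,r4:6
  c2: issue MUL r4<-Mul1  regs: r0:Add1,r1:7,r2:5,r3:3,r4:Mul1
  c3: CDB Add1=15; issue SUB r4<-Add1  regs: r0:15,r1:7,r2:5,r3:3,r4:Add1
  c4: issue SUB r4<-Add2  regs: r0:15,r1:7,r2:5,r3:3,r4:Add2
  c5: CDB Add1=8; issue ADD r2<-Add1  regs: r0:15,r1:7,r2:Add1,r3:3,r4:Add2
  c6: CDB Add2=8; issue ADD r2<-Add2  regs: r0:15,r1:7,r2:Add2,r3:3,r4:8
  c7: CDB Add1=10  regs: r0:15,r1:7,r2:Add2,r3:3,r4:8
  c8: CDB Mul1=105  regs: r0:15,r1:7,r2:Add2,r3:3,r4:8
  c9: CDB Add2=17  regs: r0:15,r1:7,r2:17,r3:3,r4:8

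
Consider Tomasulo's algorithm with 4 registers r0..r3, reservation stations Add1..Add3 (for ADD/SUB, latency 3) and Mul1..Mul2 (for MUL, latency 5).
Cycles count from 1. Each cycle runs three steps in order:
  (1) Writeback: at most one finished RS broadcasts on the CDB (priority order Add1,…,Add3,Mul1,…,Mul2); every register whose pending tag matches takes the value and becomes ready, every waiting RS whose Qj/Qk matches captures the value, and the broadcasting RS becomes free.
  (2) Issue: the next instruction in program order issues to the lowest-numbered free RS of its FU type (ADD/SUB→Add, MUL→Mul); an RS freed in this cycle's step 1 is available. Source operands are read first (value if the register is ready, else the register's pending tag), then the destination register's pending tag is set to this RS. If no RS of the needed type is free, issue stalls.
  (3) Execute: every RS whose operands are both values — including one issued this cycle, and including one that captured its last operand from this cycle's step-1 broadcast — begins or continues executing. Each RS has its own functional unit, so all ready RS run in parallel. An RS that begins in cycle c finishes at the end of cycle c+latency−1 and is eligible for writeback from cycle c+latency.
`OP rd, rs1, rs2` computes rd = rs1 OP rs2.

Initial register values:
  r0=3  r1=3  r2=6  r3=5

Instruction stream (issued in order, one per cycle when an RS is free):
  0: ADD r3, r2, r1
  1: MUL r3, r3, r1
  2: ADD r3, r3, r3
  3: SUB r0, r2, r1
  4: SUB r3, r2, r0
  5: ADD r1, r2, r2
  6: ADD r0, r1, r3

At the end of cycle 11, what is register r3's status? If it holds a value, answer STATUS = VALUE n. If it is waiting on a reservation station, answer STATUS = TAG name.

STATUS = VALUE 3

cycle 1: issue ADD r3<-Add1 // r0:3,r1:3,r2:6,r3:Add1
cycle 2: issue MUL r3<-Mul1 // r0:3,r1:3,r2:6,r3:Mul1
cycle 3: issue ADD r3<-Add2 // r0:3,r1:3,r2:6,r3:Add2
cycle 4: CDB Add1=9; issue SUB r0<-Add1 // r0:Add1,r1:3,r2:6,r3:Add2
cycle 5: issue SUB r3<-Add3 // r0:Add1,r1:3,r2:6,r3:Add3
cycle 6: stall // r0:Add1,r1:3,r2:6,r3:Add3
cycle 7: CDB Add1=3; issue ADD r1<-Add1 // r0:3,r1:Add1,r2:6,r3:Add3
cycle 8: stall // r0:3,r1:Add1,r2:6,r3:Add3
cycle 9: CDB Mul1=27; stall // r0:3,r1:Add1,r2:6,r3:Add3
cycle 10: CDB Add1=12; issue ADD r0<-Add1 // r0:Add1,r1:12,r2:6,r3:Add3
cycle 11: CDB Add3=3 // r0:Add1,r1:12,r2:6,r3:3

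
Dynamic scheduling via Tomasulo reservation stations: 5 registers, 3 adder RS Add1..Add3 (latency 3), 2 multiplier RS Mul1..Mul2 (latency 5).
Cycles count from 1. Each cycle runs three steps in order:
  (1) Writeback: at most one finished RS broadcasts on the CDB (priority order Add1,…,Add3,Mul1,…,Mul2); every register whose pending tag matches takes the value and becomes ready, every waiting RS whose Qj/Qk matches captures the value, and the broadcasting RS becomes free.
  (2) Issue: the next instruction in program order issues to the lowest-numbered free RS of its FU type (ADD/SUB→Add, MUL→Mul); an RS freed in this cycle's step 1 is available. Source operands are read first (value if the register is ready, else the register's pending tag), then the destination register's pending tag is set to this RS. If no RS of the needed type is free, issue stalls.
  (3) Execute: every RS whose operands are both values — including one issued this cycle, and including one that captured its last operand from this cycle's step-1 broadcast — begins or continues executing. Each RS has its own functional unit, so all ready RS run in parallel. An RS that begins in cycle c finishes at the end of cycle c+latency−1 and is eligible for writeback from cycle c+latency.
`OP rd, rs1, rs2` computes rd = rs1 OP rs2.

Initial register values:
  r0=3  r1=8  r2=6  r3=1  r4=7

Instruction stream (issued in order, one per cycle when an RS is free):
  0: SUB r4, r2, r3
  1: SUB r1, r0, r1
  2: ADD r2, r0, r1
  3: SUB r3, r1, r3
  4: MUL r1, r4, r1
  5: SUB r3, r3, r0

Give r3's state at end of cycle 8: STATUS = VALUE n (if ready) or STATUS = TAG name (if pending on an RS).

STATUS = TAG Add2

cycle 1: issue SUB r4<-Add1 // r0:3,r1:8,r2:6,r3:1,r4:Add1
cycle 2: issue SUB r1<-Add2 // r0:3,r1:Add2,r2:6,r3:1,r4:Add1
cycle 3: issue ADD r2<-Add3 // r0:3,r1:Add2,r2:Add3,r3:1,r4:Add1
cycle 4: CDB Add1=5; issue SUB r3<-Add1 // r0:3,r1:Add2,r2:Add3,r3:Add1,r4:5
cycle 5: CDB Add2=-5; issue MUL r1<-Mul1 // r0:3,r1:Mul1,r2:Add3,r3:Add1,r4:5
cycle 6: issue SUB r3<-Add2 // r0:3,r1:Mul1,r2:Add3,r3:Add2,r4:5
cycle 7: - // r0:3,r1:Mul1,r2:Add3,r3:Add2,r4:5
cycle 8: CDB Add1=-6 // r0:3,r1:Mul1,r2:Add3,r3:Add2,r4:5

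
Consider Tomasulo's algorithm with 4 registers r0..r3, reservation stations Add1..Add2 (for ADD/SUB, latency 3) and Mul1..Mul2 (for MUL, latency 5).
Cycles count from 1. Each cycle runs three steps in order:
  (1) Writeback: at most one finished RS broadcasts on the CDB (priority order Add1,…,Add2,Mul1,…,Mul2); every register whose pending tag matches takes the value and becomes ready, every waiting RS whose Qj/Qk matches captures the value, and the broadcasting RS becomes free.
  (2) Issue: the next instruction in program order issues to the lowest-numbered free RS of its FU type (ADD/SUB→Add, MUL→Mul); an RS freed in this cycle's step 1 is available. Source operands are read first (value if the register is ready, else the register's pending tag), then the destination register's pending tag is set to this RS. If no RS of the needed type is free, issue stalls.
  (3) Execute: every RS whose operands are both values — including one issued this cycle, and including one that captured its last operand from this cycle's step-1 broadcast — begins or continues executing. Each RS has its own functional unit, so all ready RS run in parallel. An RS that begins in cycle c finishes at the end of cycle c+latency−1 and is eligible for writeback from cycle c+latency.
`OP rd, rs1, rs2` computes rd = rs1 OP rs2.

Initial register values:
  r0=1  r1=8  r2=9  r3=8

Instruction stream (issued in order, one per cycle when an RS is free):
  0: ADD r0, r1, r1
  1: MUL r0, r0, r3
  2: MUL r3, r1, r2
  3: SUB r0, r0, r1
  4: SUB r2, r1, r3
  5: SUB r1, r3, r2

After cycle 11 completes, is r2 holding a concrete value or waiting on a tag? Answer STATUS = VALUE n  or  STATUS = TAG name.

cycle 1: issue ADD r0<-Add1 // r0:Add1,r1:8,r2:9,r3:8
cycle 2: issue MUL r0<-Mul1 // r0:Mul1,r1:8,r2:9,r3:8
cycle 3: issue MUL r3<-Mul2 // r0:Mul1,r1:8,r2:9,r3:Mul2
cycle 4: CDB Add1=16; issue SUB r0<-Add1 // r0:Add1,r1:8,r2:9,r3:Mul2
cycle 5: issue SUB r2<-Add2 // r0:Add1,r1:8,r2:Add2,r3:Mul2
cycle 6: stall // r0:Add1,r1:8,r2:Add2,r3:Mul2
cycle 7: stall // r0:Add1,r1:8,r2:Add2,r3:Mul2
cycle 8: CDB Mul2=72; stall // r0:Add1,r1:8,r2:Add2,r3:72
cycle 9: CDB Mul1=128; stall // r0:Add1,r1:8,r2:Add2,r3:72
cycle 10: stall // r0:Add1,r1:8,r2:Add2,r3:72
cycle 11: CDB Add2=-64; issue SUB r1<-Add2 // r0:Add1,r1:Add2,r2:-64,r3:72

STATUS = VALUE -64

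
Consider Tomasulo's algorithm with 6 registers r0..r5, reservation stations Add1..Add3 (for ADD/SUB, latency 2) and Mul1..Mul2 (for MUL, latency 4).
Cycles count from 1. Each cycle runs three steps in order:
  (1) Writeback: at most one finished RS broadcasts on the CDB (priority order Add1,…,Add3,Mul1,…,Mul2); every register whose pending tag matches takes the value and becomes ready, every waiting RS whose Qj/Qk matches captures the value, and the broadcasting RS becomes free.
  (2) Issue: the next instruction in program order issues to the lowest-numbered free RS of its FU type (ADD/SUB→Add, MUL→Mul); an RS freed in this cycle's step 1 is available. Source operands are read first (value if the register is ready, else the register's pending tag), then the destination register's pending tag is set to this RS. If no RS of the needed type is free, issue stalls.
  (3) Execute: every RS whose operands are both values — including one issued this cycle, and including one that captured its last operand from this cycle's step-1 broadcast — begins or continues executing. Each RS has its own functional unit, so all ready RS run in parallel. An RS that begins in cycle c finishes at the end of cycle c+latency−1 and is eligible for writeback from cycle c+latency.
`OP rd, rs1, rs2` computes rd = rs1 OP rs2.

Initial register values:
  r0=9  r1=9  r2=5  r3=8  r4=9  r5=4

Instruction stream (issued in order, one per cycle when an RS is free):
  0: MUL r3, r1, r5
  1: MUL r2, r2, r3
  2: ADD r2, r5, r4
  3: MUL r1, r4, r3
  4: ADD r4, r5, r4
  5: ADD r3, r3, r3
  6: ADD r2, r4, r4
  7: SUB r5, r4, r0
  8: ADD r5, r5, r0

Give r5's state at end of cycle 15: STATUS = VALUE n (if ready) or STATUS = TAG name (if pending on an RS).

cycle 1: issue MUL r3<-Mul1 // r0:9,r1:9,r2:5,r3:Mul1,r4:9,r5:4
cycle 2: issue MUL r2<-Mul2 // r0:9,r1:9,r2:Mul2,r3:Mul1,r4:9,r5:4
cycle 3: issue ADD r2<-Add1 // r0:9,r1:9,r2:Add1,r3:Mul1,r4:9,r5:4
cycle 4: stall // r0:9,r1:9,r2:Add1,r3:Mul1,r4:9,r5:4
cycle 5: CDB Add1=13; stall // r0:9,r1:9,r2:13,r3:Mul1,r4:9,r5:4
cycle 6: CDB Mul1=36; issue MUL r1<-Mul1 // r0:9,r1:Mul1,r2:13,r3:36,r4:9,r5:4
cycle 7: issue ADD r4<-Add1 // r0:9,r1:Mul1,r2:13,r3:36,r4:Add1,r5:4
cycle 8: issue ADD r3<-Add2 // r0:9,r1:Mul1,r2:13,r3:Add2,r4:Add1,r5:4
cycle 9: CDB Add1=13; issue ADD r2<-Add1 // r0:9,r1:Mul1,r2:Add1,r3:Add2,r4:13,r5:4
cycle 10: CDB Add2=72; issue SUB r5<-Add2 // r0:9,r1:Mul1,r2:Add1,r3:72,r4:13,r5:Add2
cycle 11: CDB Add1=26; issue ADD r5<-Add1 // r0:9,r1:Mul1,r2:26,r3:72,r4:13,r5:Add1
cycle 12: CDB Add2=4 // r0:9,r1:Mul1,r2:26,r3:72,r4:13,r5:Add1
cycle 13: CDB Mul1=324 // r0:9,r1:324,r2:26,r3:72,r4:13,r5:Add1
cycle 14: CDB Add1=13 // r0:9,r1:324,r2:26,r3:72,r4:13,r5:13
cycle 15: CDB Mul2=180 // r0:9,r1:324,r2:26,r3:72,r4:13,r5:13

STATUS = VALUE 13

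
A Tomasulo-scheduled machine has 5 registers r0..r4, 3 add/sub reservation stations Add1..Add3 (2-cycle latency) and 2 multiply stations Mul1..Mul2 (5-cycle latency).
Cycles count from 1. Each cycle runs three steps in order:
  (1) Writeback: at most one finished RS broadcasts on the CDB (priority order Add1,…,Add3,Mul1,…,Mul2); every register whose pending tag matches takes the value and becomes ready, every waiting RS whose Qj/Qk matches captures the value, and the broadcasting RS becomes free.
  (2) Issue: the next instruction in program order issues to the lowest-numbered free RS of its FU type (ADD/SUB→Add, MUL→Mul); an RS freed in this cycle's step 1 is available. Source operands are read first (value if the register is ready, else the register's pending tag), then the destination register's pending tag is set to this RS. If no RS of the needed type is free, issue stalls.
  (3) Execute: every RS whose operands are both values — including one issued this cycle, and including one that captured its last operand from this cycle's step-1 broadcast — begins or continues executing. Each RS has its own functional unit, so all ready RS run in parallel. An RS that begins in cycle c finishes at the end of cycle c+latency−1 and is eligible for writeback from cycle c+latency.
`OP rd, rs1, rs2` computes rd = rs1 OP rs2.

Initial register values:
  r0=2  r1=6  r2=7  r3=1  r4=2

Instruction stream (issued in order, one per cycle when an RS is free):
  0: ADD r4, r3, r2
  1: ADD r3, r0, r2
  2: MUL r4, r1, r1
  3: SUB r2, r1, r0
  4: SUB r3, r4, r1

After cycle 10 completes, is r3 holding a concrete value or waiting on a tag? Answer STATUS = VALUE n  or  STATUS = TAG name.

STATUS = VALUE 30

  c1: issue ADD r4<-Add1  regs: r0:2,r1:6,r2:7,r3:1,r4:Add1
  c2: issue ADD r3<-Add2  regs: r0:2,r1:6,r2:7,r3:Add2,r4:Add1
  c3: CDB Add1=8; issue MUL r4<-Mul1  regs: r0:2,r1:6,r2:7,r3:Add2,r4:Mul1
  c4: CDB Add2=9; issue SUB r2<-Add1  regs: r0:2,r1:6,r2:Add1,r3:9,r4:Mul1
  c5: issue SUB r3<-Add2  regs: r0:2,r1:6,r2:Add1,r3:Add2,r4:Mul1
  c6: CDB Add1=4  regs: r0:2,r1:6,r2:4,r3:Add2,r4:Mul1
  c7: -  regs: r0:2,r1:6,r2:4,r3:Add2,r4:Mul1
  c8: CDB Mul1=36  regs: r0:2,r1:6,r2:4,r3:Add2,r4:36
  c9: -  regs: r0:2,r1:6,r2:4,r3:Add2,r4:36
  c10: CDB Add2=30  regs: r0:2,r1:6,r2:4,r3:30,r4:36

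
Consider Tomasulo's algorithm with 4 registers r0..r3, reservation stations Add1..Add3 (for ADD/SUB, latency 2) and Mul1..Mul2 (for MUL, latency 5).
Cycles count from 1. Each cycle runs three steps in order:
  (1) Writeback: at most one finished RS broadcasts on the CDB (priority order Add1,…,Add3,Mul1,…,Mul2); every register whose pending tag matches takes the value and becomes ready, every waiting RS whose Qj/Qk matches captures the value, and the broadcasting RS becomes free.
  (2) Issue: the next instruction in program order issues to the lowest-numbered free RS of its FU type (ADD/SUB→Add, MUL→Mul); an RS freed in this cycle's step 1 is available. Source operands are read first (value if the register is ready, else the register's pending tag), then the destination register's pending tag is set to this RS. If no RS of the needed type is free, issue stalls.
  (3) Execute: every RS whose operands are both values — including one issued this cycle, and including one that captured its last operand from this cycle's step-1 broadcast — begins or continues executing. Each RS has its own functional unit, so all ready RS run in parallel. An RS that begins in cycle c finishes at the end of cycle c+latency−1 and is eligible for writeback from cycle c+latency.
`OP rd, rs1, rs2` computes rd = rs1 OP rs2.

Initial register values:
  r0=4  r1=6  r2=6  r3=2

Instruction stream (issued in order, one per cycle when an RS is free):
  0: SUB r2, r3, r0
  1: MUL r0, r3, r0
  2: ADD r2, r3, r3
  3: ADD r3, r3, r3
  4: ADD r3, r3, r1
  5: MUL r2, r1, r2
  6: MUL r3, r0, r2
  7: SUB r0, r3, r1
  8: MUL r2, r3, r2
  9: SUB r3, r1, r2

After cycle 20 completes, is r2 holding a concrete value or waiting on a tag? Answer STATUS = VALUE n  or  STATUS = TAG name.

STATUS = TAG Mul2

  c1: issue SUB r2<-Add1  regs: r0:4,r1:6,r2:Add1,r3:2
  c2: issue MUL r0<-Mul1  regs: r0:Mul1,r1:6,r2:Add1,r3:2
  c3: CDB Add1=-2; issue ADD r2<-Add1  regs: r0:Mul1,r1:6,r2:Add1,r3:2
  c4: issue ADD r3<-Add2  regs: r0:Mul1,r1:6,r2:Add1,r3:Add2
  c5: CDB Add1=4; issue ADD r3<-Add1  regs: r0:Mul1,r1:6,r2:4,r3:Add1
  c6: CDB Add2=4; issue MUL r2<-Mul2  regs: r0:Mul1,r1:6,r2:Mul2,r3:Add1
  c7: CDB Mul1=8; issue MUL r3<-Mul1  regs: r0:8,r1:6,r2:Mul2,r3:Mul1
  c8: CDB Add1=10; issue SUB r0<-Add1  regs: r0:Add1,r1:6,r2:Mul2,r3:Mul1
  c9: stall  regs: r0:Add1,r1:6,r2:Mul2,r3:Mul1
  c10: stall  regs: r0:Add1,r1:6,r2:Mul2,r3:Mul1
  c11: CDB Mul2=24; issue MUL r2<-Mul2  regs: r0:Add1,r1:6,r2:Mul2,r3:Mul1
  c12: issue SUB r3<-Add2  regs: r0:Add1,r1:6,r2:Mul2,r3:Add2
  c13: -  regs: r0:Add1,r1:6,r2:Mul2,r3:Add2
  c14: -  regs: r0:Add1,r1:6,r2:Mul2,r3:Add2
  c15: -  regs: r0:Add1,r1:6,r2:Mul2,r3:Add2
  c16: CDB Mul1=192  regs: r0:Add1,r1:6,r2:Mul2,r3:Add2
  c17: -  regs: r0:Add1,r1:6,r2:Mul2,r3:Add2
  c18: CDB Add1=186  regs: r0:186,r1:6,r2:Mul2,r3:Add2
  c19: -  regs: r0:186,r1:6,r2:Mul2,r3:Add2
  c20: -  regs: r0:186,r1:6,r2:Mul2,r3:Add2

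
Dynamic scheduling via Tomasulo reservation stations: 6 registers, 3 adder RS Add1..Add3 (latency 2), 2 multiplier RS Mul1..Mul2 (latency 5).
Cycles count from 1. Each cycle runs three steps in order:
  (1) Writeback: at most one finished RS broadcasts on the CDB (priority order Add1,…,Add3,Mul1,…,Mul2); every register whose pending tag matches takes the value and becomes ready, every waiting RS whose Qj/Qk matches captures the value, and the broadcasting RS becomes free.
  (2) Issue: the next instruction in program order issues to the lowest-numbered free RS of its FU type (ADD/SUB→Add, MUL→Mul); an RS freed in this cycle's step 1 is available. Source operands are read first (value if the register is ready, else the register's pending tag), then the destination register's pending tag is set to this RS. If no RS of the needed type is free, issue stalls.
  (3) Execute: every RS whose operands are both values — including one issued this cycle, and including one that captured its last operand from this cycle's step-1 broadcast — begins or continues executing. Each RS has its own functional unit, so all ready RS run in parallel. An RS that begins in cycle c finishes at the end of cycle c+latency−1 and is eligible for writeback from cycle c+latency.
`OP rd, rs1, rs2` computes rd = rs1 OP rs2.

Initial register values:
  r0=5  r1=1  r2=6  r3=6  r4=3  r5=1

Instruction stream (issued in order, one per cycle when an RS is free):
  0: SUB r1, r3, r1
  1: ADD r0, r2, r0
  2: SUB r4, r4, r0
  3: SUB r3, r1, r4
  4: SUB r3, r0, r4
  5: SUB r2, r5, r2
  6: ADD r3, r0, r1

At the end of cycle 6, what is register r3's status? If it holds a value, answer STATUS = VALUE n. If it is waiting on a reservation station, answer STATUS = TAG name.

c1: issue SUB r1<-Add1 | r0:5,r1:Add1,r2:6,r3:6,r4:3,r5:1
c2: issue ADD r0<-Add2 | r0:Add2,r1:Add1,r2:6,r3:6,r4:3,r5:1
c3: CDB Add1=5; issue SUB r4<-Add1 | r0:Add2,r1:5,r2:6,r3:6,r4:Add1,r5:1
c4: CDB Add2=11; issue SUB r3<-Add2 | r0:11,r1:5,r2:6,r3:Add2,r4:Add1,r5:1
c5: issue SUB r3<-Add3 | r0:11,r1:5,r2:6,r3:Add3,r4:Add1,r5:1
c6: CDB Add1=-8; issue SUB r2<-Add1 | r0:11,r1:5,r2:Add1,r3:Add3,r4:-8,r5:1

STATUS = TAG Add3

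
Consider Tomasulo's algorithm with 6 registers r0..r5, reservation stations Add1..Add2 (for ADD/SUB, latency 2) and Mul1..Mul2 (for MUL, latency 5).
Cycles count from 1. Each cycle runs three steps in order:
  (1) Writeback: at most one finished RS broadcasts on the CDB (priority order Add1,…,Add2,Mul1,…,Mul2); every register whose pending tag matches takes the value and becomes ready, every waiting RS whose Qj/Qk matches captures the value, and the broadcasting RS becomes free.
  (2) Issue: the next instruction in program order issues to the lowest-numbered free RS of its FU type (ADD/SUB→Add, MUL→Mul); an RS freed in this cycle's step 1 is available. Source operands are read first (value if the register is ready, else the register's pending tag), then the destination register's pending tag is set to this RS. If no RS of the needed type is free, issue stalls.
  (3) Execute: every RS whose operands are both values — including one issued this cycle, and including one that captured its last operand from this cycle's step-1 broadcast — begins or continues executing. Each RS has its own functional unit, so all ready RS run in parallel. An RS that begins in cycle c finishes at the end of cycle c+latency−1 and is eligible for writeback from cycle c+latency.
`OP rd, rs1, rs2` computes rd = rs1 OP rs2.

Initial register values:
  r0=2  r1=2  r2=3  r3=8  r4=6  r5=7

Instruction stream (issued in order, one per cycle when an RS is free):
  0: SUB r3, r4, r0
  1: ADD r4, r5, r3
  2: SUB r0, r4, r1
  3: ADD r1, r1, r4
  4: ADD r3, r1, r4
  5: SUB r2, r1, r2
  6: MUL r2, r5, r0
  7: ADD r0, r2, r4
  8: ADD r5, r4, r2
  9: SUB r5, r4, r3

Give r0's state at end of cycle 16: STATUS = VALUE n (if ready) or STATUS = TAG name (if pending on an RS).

cycle 1: issue SUB r3<-Add1 // r0:2,r1:2,r2:3,r3:Add1,r4:6,r5:7
cycle 2: issue ADD r4<-Add2 // r0:2,r1:2,r2:3,r3:Add1,r4:Add2,r5:7
cycle 3: CDB Add1=4; issue SUB r0<-Add1 // r0:Add1,r1:2,r2:3,r3:4,r4:Add2,r5:7
cycle 4: stall // r0:Add1,r1:2,r2:3,r3:4,r4:Add2,r5:7
cycle 5: CDB Add2=11; issue ADD r1<-Add2 // r0:Add1,r1:Add2,r2:3,r3:4,r4:11,r5:7
cycle 6: stall // r0:Add1,r1:Add2,r2:3,r3:4,r4:11,r5:7
cycle 7: CDB Add1=9; issue ADD r3<-Add1 // r0:9,r1:Add2,r2:3,r3:Add1,r4:11,r5:7
cycle 8: CDB Add2=13; issue SUB r2<-Add2 // r0:9,r1:13,r2:Add2,r3:Add1,r4:11,r5:7
cycle 9: issue MUL r2<-Mul1 // r0:9,r1:13,r2:Mul1,r3:Add1,r4:11,r5:7
cycle 10: CDB Add1=24; issue ADD r0<-Add1 // r0:Add1,r1:13,r2:Mul1,r3:24,r4:11,r5:7
cycle 11: CDB Add2=10; issue ADD r5<-Add2 // r0:Add1,r1:13,r2:Mul1,r3:24,r4:11,r5:Add2
cycle 12: stall // r0:Add1,r1:13,r2:Mul1,r3:24,r4:11,r5:Add2
cycle 13: stall // r0:Add1,r1:13,r2:Mul1,r3:24,r4:11,r5:Add2
cycle 14: CDB Mul1=63; stall // r0:Add1,r1:13,r2:63,r3:24,r4:11,r5:Add2
cycle 15: stall // r0:Add1,r1:13,r2:63,r3:24,r4:11,r5:Add2
cycle 16: CDB Add1=74; issue SUB r5<-Add1 // r0:74,r1:13,r2:63,r3:24,r4:11,r5:Add1

STATUS = VALUE 74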